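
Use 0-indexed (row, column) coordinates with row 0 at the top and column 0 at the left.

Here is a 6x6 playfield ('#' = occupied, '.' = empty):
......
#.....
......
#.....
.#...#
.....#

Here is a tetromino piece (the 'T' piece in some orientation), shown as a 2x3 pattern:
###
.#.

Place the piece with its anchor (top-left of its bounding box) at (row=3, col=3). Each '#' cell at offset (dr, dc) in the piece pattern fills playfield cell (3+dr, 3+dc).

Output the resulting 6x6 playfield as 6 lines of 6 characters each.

Fill (3+0,3+0) = (3,3)
Fill (3+0,3+1) = (3,4)
Fill (3+0,3+2) = (3,5)
Fill (3+1,3+1) = (4,4)

Answer: ......
#.....
......
#..###
.#..##
.....#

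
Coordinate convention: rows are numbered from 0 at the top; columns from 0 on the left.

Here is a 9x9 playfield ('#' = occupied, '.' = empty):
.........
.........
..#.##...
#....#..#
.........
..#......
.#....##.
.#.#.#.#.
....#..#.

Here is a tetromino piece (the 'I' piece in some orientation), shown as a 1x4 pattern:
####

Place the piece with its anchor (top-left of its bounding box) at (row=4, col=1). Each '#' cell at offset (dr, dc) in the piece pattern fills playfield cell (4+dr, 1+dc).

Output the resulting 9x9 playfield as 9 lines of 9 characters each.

Fill (4+0,1+0) = (4,1)
Fill (4+0,1+1) = (4,2)
Fill (4+0,1+2) = (4,3)
Fill (4+0,1+3) = (4,4)

Answer: .........
.........
..#.##...
#....#..#
.####....
..#......
.#....##.
.#.#.#.#.
....#..#.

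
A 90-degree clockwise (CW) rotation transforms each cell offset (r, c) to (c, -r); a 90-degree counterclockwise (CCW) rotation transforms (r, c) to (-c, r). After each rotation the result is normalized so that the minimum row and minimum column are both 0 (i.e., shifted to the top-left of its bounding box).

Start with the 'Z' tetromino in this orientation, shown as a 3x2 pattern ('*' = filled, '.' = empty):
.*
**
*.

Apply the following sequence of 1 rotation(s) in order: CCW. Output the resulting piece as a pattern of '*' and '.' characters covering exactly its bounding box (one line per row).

Start:
.*
**
*.
After rotation 1 (CCW):
**.
.**

Answer: **.
.**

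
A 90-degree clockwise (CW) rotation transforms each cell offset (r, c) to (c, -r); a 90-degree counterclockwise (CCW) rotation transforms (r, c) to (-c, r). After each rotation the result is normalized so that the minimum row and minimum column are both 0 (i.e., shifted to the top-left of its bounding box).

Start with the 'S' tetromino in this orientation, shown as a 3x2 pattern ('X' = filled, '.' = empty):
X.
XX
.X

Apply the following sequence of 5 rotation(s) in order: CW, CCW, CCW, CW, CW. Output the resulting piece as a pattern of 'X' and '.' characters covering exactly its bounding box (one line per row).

Answer: .XX
XX.

Derivation:
Start:
X.
XX
.X
After rotation 1 (CW):
.XX
XX.
After rotation 2 (CCW):
X.
XX
.X
After rotation 3 (CCW):
.XX
XX.
After rotation 4 (CW):
X.
XX
.X
After rotation 5 (CW):
.XX
XX.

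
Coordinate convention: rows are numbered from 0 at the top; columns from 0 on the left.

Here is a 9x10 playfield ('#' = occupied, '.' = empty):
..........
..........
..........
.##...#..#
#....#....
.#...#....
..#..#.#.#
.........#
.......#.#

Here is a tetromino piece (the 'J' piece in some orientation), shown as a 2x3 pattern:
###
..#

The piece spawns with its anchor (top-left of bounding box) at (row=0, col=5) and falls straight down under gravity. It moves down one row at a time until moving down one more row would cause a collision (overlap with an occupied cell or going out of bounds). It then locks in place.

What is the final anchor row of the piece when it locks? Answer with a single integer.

Answer: 2

Derivation:
Spawn at (row=0, col=5). Try each row:
  row 0: fits
  row 1: fits
  row 2: fits
  row 3: blocked -> lock at row 2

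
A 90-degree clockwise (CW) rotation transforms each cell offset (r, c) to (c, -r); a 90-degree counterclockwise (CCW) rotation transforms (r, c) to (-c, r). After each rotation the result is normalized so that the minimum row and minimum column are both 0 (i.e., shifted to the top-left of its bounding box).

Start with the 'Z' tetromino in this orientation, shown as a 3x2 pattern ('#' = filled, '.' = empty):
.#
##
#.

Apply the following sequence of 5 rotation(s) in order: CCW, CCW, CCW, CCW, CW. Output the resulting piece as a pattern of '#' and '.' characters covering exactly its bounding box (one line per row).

Start:
.#
##
#.
After rotation 1 (CCW):
##.
.##
After rotation 2 (CCW):
.#
##
#.
After rotation 3 (CCW):
##.
.##
After rotation 4 (CCW):
.#
##
#.
After rotation 5 (CW):
##.
.##

Answer: ##.
.##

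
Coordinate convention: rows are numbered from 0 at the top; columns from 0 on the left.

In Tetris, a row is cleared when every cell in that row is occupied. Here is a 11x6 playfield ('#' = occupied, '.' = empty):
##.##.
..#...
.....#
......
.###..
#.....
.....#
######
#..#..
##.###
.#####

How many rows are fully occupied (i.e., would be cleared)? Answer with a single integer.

Answer: 1

Derivation:
Check each row:
  row 0: 2 empty cells -> not full
  row 1: 5 empty cells -> not full
  row 2: 5 empty cells -> not full
  row 3: 6 empty cells -> not full
  row 4: 3 empty cells -> not full
  row 5: 5 empty cells -> not full
  row 6: 5 empty cells -> not full
  row 7: 0 empty cells -> FULL (clear)
  row 8: 4 empty cells -> not full
  row 9: 1 empty cell -> not full
  row 10: 1 empty cell -> not full
Total rows cleared: 1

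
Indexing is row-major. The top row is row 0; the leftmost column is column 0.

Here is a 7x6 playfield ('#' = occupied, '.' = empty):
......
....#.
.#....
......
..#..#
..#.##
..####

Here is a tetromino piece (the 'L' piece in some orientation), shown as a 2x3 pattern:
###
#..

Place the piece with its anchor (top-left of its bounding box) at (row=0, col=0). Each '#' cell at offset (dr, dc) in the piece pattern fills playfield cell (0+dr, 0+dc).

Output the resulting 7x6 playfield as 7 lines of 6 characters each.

Answer: ###...
#...#.
.#....
......
..#..#
..#.##
..####

Derivation:
Fill (0+0,0+0) = (0,0)
Fill (0+0,0+1) = (0,1)
Fill (0+0,0+2) = (0,2)
Fill (0+1,0+0) = (1,0)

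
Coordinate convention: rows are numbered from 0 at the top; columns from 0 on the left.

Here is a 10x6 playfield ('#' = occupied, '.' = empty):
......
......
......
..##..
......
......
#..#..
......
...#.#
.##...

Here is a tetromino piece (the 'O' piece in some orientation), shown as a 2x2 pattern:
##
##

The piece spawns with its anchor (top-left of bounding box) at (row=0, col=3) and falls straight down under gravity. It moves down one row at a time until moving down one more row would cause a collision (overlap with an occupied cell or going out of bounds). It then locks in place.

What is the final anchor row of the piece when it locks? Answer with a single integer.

Answer: 1

Derivation:
Spawn at (row=0, col=3). Try each row:
  row 0: fits
  row 1: fits
  row 2: blocked -> lock at row 1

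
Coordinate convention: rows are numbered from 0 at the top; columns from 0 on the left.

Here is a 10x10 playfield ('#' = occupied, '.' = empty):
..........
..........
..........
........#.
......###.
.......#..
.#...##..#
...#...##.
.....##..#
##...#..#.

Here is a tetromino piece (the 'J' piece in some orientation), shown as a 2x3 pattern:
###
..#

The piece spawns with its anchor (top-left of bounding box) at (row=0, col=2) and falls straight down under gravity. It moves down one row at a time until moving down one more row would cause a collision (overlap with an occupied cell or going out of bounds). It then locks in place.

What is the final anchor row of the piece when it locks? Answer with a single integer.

Answer: 6

Derivation:
Spawn at (row=0, col=2). Try each row:
  row 0: fits
  row 1: fits
  row 2: fits
  row 3: fits
  row 4: fits
  row 5: fits
  row 6: fits
  row 7: blocked -> lock at row 6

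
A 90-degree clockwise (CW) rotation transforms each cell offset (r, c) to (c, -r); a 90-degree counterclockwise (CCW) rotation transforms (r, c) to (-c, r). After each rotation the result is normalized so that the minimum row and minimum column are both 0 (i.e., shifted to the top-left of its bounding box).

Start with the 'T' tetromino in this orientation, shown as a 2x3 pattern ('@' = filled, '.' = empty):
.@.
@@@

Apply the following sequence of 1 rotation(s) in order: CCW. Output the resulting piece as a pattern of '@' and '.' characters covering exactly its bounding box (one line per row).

Answer: .@
@@
.@

Derivation:
Start:
.@.
@@@
After rotation 1 (CCW):
.@
@@
.@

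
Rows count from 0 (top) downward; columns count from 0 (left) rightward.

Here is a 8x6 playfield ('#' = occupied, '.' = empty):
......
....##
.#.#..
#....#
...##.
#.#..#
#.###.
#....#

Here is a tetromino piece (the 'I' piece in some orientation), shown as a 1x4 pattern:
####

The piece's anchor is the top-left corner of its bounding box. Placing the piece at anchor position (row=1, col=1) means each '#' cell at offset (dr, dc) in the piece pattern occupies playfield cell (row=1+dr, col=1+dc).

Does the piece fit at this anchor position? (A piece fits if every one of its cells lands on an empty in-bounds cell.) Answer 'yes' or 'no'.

Check each piece cell at anchor (1, 1):
  offset (0,0) -> (1,1): empty -> OK
  offset (0,1) -> (1,2): empty -> OK
  offset (0,2) -> (1,3): empty -> OK
  offset (0,3) -> (1,4): occupied ('#') -> FAIL
All cells valid: no

Answer: no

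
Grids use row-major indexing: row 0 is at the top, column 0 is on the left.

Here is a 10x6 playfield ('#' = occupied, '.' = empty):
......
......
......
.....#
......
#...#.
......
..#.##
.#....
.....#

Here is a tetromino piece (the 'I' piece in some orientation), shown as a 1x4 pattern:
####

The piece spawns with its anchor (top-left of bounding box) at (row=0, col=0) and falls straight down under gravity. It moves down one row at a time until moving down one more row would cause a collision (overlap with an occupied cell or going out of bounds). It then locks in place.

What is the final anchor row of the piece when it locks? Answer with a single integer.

Answer: 4

Derivation:
Spawn at (row=0, col=0). Try each row:
  row 0: fits
  row 1: fits
  row 2: fits
  row 3: fits
  row 4: fits
  row 5: blocked -> lock at row 4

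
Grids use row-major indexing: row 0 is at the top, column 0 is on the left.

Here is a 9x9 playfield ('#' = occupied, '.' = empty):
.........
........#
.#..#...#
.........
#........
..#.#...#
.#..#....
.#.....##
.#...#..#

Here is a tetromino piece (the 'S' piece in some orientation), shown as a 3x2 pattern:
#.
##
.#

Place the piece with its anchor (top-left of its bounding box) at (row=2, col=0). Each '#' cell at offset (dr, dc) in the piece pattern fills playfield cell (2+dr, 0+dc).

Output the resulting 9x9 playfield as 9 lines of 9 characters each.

Answer: .........
........#
##..#...#
##.......
##.......
..#.#...#
.#..#....
.#.....##
.#...#..#

Derivation:
Fill (2+0,0+0) = (2,0)
Fill (2+1,0+0) = (3,0)
Fill (2+1,0+1) = (3,1)
Fill (2+2,0+1) = (4,1)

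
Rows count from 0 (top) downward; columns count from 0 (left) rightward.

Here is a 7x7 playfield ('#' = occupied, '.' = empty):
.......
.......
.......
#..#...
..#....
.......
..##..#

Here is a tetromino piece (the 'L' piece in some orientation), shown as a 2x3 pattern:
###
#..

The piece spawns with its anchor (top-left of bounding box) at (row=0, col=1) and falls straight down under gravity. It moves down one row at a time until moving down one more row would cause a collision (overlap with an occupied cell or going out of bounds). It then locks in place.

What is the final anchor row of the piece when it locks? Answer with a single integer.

Spawn at (row=0, col=1). Try each row:
  row 0: fits
  row 1: fits
  row 2: fits
  row 3: blocked -> lock at row 2

Answer: 2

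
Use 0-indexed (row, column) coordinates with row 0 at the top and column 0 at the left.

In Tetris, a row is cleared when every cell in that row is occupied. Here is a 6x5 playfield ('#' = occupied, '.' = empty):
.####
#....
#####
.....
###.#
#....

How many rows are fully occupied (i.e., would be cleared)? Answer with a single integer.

Check each row:
  row 0: 1 empty cell -> not full
  row 1: 4 empty cells -> not full
  row 2: 0 empty cells -> FULL (clear)
  row 3: 5 empty cells -> not full
  row 4: 1 empty cell -> not full
  row 5: 4 empty cells -> not full
Total rows cleared: 1

Answer: 1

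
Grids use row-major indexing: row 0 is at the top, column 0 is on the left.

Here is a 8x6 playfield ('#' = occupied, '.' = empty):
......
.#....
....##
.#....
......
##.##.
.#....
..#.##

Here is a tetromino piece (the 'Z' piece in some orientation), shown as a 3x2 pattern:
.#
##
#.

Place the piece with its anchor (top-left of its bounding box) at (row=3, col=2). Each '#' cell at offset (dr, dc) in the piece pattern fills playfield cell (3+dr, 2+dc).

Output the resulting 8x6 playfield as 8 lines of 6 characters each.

Fill (3+0,2+1) = (3,3)
Fill (3+1,2+0) = (4,2)
Fill (3+1,2+1) = (4,3)
Fill (3+2,2+0) = (5,2)

Answer: ......
.#....
....##
.#.#..
..##..
#####.
.#....
..#.##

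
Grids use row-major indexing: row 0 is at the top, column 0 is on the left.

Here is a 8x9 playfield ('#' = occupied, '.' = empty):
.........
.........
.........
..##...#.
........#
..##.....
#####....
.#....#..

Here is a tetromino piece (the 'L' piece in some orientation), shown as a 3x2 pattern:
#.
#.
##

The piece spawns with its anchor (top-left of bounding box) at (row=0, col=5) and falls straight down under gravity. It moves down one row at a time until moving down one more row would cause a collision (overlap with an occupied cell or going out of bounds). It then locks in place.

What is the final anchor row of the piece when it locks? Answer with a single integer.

Spawn at (row=0, col=5). Try each row:
  row 0: fits
  row 1: fits
  row 2: fits
  row 3: fits
  row 4: fits
  row 5: blocked -> lock at row 4

Answer: 4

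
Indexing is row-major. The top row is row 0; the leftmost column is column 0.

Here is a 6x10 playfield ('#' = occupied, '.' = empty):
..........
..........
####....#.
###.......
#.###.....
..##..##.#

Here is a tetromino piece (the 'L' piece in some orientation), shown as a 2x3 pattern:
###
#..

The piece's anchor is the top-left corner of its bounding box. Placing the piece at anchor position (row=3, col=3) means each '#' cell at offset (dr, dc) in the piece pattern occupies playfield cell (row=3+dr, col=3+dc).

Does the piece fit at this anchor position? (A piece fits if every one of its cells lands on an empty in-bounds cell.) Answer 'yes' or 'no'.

Answer: no

Derivation:
Check each piece cell at anchor (3, 3):
  offset (0,0) -> (3,3): empty -> OK
  offset (0,1) -> (3,4): empty -> OK
  offset (0,2) -> (3,5): empty -> OK
  offset (1,0) -> (4,3): occupied ('#') -> FAIL
All cells valid: no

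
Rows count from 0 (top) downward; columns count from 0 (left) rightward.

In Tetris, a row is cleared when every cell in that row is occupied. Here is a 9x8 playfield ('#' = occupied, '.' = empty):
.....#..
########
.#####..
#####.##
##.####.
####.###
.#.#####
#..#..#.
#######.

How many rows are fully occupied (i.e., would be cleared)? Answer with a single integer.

Check each row:
  row 0: 7 empty cells -> not full
  row 1: 0 empty cells -> FULL (clear)
  row 2: 3 empty cells -> not full
  row 3: 1 empty cell -> not full
  row 4: 2 empty cells -> not full
  row 5: 1 empty cell -> not full
  row 6: 2 empty cells -> not full
  row 7: 5 empty cells -> not full
  row 8: 1 empty cell -> not full
Total rows cleared: 1

Answer: 1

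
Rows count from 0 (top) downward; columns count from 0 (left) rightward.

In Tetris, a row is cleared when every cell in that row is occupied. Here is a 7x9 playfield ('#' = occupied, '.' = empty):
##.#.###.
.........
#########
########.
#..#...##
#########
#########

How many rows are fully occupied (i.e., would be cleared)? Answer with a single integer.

Answer: 3

Derivation:
Check each row:
  row 0: 3 empty cells -> not full
  row 1: 9 empty cells -> not full
  row 2: 0 empty cells -> FULL (clear)
  row 3: 1 empty cell -> not full
  row 4: 5 empty cells -> not full
  row 5: 0 empty cells -> FULL (clear)
  row 6: 0 empty cells -> FULL (clear)
Total rows cleared: 3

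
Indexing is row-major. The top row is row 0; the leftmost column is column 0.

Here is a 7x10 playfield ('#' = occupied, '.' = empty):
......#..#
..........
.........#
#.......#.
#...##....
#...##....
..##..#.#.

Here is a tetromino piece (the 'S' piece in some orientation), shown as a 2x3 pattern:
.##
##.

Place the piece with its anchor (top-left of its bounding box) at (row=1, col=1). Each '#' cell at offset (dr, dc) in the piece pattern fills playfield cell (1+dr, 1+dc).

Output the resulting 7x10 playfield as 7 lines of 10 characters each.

Answer: ......#..#
..##......
.##......#
#.......#.
#...##....
#...##....
..##..#.#.

Derivation:
Fill (1+0,1+1) = (1,2)
Fill (1+0,1+2) = (1,3)
Fill (1+1,1+0) = (2,1)
Fill (1+1,1+1) = (2,2)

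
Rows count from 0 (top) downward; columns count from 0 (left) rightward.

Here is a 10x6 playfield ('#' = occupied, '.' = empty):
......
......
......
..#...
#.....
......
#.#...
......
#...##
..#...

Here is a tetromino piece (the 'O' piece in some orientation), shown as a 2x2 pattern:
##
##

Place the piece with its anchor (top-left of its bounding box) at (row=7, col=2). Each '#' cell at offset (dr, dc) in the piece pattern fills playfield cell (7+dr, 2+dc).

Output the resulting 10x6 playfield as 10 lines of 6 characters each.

Answer: ......
......
......
..#...
#.....
......
#.#...
..##..
#.####
..#...

Derivation:
Fill (7+0,2+0) = (7,2)
Fill (7+0,2+1) = (7,3)
Fill (7+1,2+0) = (8,2)
Fill (7+1,2+1) = (8,3)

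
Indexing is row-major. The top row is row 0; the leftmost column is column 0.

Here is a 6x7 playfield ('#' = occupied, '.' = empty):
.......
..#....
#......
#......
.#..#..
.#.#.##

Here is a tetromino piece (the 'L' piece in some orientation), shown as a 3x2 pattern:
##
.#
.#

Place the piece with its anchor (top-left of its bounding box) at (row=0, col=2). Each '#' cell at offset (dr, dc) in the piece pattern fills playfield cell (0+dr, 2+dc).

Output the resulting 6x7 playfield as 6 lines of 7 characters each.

Fill (0+0,2+0) = (0,2)
Fill (0+0,2+1) = (0,3)
Fill (0+1,2+1) = (1,3)
Fill (0+2,2+1) = (2,3)

Answer: ..##...
..##...
#..#...
#......
.#..#..
.#.#.##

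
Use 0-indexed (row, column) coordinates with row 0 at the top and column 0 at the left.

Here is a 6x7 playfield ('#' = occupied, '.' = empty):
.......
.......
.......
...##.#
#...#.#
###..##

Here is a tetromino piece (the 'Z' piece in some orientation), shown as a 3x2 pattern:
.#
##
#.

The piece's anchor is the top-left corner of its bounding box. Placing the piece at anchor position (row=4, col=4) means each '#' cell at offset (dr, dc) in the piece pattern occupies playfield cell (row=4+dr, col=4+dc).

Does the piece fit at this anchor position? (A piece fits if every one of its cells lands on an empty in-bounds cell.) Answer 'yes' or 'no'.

Answer: no

Derivation:
Check each piece cell at anchor (4, 4):
  offset (0,1) -> (4,5): empty -> OK
  offset (1,0) -> (5,4): empty -> OK
  offset (1,1) -> (5,5): occupied ('#') -> FAIL
  offset (2,0) -> (6,4): out of bounds -> FAIL
All cells valid: no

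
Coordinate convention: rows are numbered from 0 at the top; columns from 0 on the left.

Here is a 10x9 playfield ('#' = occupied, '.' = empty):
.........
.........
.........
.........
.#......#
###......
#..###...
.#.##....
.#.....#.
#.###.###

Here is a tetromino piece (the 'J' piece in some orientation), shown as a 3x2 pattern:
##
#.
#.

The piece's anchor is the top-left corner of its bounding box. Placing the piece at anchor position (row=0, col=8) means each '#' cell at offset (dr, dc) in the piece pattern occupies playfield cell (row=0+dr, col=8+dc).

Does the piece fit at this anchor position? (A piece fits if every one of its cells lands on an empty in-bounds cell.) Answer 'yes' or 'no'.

Answer: no

Derivation:
Check each piece cell at anchor (0, 8):
  offset (0,0) -> (0,8): empty -> OK
  offset (0,1) -> (0,9): out of bounds -> FAIL
  offset (1,0) -> (1,8): empty -> OK
  offset (2,0) -> (2,8): empty -> OK
All cells valid: no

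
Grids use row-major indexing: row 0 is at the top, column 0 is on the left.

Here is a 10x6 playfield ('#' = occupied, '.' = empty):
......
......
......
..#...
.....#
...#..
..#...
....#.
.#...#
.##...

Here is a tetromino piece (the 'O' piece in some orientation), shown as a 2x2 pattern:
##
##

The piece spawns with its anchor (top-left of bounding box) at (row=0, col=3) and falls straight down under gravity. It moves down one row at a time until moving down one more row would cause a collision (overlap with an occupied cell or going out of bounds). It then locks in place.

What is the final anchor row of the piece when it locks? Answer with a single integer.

Answer: 3

Derivation:
Spawn at (row=0, col=3). Try each row:
  row 0: fits
  row 1: fits
  row 2: fits
  row 3: fits
  row 4: blocked -> lock at row 3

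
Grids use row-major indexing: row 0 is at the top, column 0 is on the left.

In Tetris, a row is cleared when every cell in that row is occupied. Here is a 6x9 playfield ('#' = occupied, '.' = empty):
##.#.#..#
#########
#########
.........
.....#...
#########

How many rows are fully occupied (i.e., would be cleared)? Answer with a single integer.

Answer: 3

Derivation:
Check each row:
  row 0: 4 empty cells -> not full
  row 1: 0 empty cells -> FULL (clear)
  row 2: 0 empty cells -> FULL (clear)
  row 3: 9 empty cells -> not full
  row 4: 8 empty cells -> not full
  row 5: 0 empty cells -> FULL (clear)
Total rows cleared: 3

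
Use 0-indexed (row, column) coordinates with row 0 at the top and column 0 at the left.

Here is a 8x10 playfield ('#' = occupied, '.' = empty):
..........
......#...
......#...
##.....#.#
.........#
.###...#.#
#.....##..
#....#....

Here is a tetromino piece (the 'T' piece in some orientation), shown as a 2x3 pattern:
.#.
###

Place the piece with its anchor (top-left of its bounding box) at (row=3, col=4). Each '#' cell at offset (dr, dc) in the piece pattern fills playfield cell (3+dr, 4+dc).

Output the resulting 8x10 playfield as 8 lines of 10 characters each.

Answer: ..........
......#...
......#...
##...#.#.#
....###..#
.###...#.#
#.....##..
#....#....

Derivation:
Fill (3+0,4+1) = (3,5)
Fill (3+1,4+0) = (4,4)
Fill (3+1,4+1) = (4,5)
Fill (3+1,4+2) = (4,6)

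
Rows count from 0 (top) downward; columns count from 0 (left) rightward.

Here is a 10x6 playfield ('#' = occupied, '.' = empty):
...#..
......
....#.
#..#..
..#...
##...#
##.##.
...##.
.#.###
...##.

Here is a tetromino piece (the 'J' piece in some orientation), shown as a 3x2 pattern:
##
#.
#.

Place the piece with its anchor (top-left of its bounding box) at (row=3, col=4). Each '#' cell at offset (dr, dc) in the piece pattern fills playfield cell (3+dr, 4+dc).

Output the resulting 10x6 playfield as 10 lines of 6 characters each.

Answer: ...#..
......
....#.
#..###
..#.#.
##..##
##.##.
...##.
.#.###
...##.

Derivation:
Fill (3+0,4+0) = (3,4)
Fill (3+0,4+1) = (3,5)
Fill (3+1,4+0) = (4,4)
Fill (3+2,4+0) = (5,4)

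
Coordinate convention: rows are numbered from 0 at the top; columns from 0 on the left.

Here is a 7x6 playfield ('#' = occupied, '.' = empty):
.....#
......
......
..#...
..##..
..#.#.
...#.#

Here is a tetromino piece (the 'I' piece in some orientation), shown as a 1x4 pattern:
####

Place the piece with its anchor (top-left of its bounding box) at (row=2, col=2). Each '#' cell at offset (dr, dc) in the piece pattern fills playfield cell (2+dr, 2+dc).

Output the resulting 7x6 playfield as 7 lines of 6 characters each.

Answer: .....#
......
..####
..#...
..##..
..#.#.
...#.#

Derivation:
Fill (2+0,2+0) = (2,2)
Fill (2+0,2+1) = (2,3)
Fill (2+0,2+2) = (2,4)
Fill (2+0,2+3) = (2,5)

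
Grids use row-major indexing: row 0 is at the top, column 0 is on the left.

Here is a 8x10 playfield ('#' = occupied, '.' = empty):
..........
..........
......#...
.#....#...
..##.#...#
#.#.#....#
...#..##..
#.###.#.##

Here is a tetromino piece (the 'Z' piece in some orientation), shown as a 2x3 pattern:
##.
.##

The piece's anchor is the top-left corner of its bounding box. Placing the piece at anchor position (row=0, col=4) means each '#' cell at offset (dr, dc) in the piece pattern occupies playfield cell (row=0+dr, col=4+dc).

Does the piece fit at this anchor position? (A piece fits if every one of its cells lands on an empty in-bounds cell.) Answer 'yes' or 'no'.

Check each piece cell at anchor (0, 4):
  offset (0,0) -> (0,4): empty -> OK
  offset (0,1) -> (0,5): empty -> OK
  offset (1,1) -> (1,5): empty -> OK
  offset (1,2) -> (1,6): empty -> OK
All cells valid: yes

Answer: yes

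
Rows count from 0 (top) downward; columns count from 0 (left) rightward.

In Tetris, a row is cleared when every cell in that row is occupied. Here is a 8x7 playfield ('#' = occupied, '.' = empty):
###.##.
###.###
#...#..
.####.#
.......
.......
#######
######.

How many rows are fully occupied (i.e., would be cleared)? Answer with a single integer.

Answer: 1

Derivation:
Check each row:
  row 0: 2 empty cells -> not full
  row 1: 1 empty cell -> not full
  row 2: 5 empty cells -> not full
  row 3: 2 empty cells -> not full
  row 4: 7 empty cells -> not full
  row 5: 7 empty cells -> not full
  row 6: 0 empty cells -> FULL (clear)
  row 7: 1 empty cell -> not full
Total rows cleared: 1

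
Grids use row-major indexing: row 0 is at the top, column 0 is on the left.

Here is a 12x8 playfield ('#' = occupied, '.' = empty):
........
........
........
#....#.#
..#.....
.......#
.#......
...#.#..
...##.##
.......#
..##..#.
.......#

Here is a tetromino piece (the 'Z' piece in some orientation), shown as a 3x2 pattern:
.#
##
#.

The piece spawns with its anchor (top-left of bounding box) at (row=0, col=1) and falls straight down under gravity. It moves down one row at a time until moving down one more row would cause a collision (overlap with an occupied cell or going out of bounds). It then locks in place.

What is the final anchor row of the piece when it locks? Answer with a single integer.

Answer: 2

Derivation:
Spawn at (row=0, col=1). Try each row:
  row 0: fits
  row 1: fits
  row 2: fits
  row 3: blocked -> lock at row 2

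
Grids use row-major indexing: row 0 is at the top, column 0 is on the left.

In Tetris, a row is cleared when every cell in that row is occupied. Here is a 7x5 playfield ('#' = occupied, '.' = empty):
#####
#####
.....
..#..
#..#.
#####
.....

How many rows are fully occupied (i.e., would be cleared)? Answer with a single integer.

Check each row:
  row 0: 0 empty cells -> FULL (clear)
  row 1: 0 empty cells -> FULL (clear)
  row 2: 5 empty cells -> not full
  row 3: 4 empty cells -> not full
  row 4: 3 empty cells -> not full
  row 5: 0 empty cells -> FULL (clear)
  row 6: 5 empty cells -> not full
Total rows cleared: 3

Answer: 3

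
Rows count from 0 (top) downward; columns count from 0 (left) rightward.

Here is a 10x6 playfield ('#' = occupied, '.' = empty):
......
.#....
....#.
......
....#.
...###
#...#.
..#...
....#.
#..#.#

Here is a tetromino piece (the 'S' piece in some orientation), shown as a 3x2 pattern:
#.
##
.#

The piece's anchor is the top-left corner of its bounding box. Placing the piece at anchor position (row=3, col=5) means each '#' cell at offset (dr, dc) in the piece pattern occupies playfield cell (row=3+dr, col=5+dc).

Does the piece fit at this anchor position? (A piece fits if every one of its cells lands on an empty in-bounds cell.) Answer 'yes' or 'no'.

Answer: no

Derivation:
Check each piece cell at anchor (3, 5):
  offset (0,0) -> (3,5): empty -> OK
  offset (1,0) -> (4,5): empty -> OK
  offset (1,1) -> (4,6): out of bounds -> FAIL
  offset (2,1) -> (5,6): out of bounds -> FAIL
All cells valid: no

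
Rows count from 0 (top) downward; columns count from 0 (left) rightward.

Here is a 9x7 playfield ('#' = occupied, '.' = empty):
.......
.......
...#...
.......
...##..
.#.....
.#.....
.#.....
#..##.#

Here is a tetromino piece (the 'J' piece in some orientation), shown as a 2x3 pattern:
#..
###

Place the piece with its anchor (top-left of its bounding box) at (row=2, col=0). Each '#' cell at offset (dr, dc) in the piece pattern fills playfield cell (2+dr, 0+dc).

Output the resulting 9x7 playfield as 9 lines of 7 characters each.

Answer: .......
.......
#..#...
###....
...##..
.#.....
.#.....
.#.....
#..##.#

Derivation:
Fill (2+0,0+0) = (2,0)
Fill (2+1,0+0) = (3,0)
Fill (2+1,0+1) = (3,1)
Fill (2+1,0+2) = (3,2)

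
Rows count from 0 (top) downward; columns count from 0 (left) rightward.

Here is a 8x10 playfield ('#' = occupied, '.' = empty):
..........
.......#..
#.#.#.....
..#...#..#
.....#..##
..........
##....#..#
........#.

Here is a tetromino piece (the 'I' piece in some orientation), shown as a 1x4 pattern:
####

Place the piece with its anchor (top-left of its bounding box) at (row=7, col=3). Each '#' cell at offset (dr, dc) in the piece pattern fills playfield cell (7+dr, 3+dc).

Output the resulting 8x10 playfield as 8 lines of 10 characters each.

Answer: ..........
.......#..
#.#.#.....
..#...#..#
.....#..##
..........
##....#..#
...####.#.

Derivation:
Fill (7+0,3+0) = (7,3)
Fill (7+0,3+1) = (7,4)
Fill (7+0,3+2) = (7,5)
Fill (7+0,3+3) = (7,6)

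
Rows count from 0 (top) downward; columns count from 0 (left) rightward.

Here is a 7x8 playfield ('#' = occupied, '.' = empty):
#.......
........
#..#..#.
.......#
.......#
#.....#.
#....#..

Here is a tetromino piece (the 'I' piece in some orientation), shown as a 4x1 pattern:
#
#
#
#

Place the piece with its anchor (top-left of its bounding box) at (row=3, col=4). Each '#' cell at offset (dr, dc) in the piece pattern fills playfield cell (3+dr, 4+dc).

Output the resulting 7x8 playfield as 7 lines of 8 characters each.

Fill (3+0,4+0) = (3,4)
Fill (3+1,4+0) = (4,4)
Fill (3+2,4+0) = (5,4)
Fill (3+3,4+0) = (6,4)

Answer: #.......
........
#..#..#.
....#..#
....#..#
#...#.#.
#...##..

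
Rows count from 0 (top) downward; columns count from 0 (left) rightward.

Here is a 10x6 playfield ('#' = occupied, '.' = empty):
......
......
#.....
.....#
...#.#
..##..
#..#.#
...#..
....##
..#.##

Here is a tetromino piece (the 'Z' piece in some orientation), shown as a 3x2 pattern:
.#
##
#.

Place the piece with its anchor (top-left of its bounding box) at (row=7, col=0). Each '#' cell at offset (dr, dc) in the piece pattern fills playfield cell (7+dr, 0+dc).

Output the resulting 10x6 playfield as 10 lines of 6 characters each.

Fill (7+0,0+1) = (7,1)
Fill (7+1,0+0) = (8,0)
Fill (7+1,0+1) = (8,1)
Fill (7+2,0+0) = (9,0)

Answer: ......
......
#.....
.....#
...#.#
..##..
#..#.#
.#.#..
##..##
#.#.##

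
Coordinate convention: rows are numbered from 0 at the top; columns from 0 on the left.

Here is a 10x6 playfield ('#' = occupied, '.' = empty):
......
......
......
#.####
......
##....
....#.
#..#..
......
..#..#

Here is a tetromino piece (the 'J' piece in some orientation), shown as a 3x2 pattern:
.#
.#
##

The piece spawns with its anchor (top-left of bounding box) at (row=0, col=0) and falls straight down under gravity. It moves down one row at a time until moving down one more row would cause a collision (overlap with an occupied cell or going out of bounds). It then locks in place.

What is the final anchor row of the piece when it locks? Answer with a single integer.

Answer: 0

Derivation:
Spawn at (row=0, col=0). Try each row:
  row 0: fits
  row 1: blocked -> lock at row 0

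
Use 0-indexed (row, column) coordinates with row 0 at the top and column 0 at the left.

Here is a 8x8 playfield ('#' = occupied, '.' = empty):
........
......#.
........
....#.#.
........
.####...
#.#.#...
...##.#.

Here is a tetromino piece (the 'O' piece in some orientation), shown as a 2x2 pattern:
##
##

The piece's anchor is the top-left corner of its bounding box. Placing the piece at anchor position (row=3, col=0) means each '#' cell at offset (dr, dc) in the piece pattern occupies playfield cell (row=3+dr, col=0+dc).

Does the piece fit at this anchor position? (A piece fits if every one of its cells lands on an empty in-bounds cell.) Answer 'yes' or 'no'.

Answer: yes

Derivation:
Check each piece cell at anchor (3, 0):
  offset (0,0) -> (3,0): empty -> OK
  offset (0,1) -> (3,1): empty -> OK
  offset (1,0) -> (4,0): empty -> OK
  offset (1,1) -> (4,1): empty -> OK
All cells valid: yes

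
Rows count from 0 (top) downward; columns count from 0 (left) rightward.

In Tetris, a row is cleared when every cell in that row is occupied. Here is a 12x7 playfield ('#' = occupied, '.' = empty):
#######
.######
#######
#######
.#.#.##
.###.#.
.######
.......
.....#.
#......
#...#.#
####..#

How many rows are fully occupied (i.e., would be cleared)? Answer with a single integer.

Check each row:
  row 0: 0 empty cells -> FULL (clear)
  row 1: 1 empty cell -> not full
  row 2: 0 empty cells -> FULL (clear)
  row 3: 0 empty cells -> FULL (clear)
  row 4: 3 empty cells -> not full
  row 5: 3 empty cells -> not full
  row 6: 1 empty cell -> not full
  row 7: 7 empty cells -> not full
  row 8: 6 empty cells -> not full
  row 9: 6 empty cells -> not full
  row 10: 4 empty cells -> not full
  row 11: 2 empty cells -> not full
Total rows cleared: 3

Answer: 3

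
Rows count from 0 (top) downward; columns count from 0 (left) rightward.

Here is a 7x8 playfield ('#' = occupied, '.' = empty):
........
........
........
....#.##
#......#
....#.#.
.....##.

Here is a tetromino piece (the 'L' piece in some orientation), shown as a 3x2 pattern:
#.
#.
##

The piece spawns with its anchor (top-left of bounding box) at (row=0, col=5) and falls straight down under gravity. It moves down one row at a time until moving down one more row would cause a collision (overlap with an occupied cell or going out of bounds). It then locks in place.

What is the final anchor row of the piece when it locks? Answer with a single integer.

Spawn at (row=0, col=5). Try each row:
  row 0: fits
  row 1: blocked -> lock at row 0

Answer: 0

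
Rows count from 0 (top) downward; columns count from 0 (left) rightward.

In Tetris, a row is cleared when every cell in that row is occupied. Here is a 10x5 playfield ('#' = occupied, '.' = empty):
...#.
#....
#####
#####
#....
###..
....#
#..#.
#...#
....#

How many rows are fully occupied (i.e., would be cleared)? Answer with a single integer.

Answer: 2

Derivation:
Check each row:
  row 0: 4 empty cells -> not full
  row 1: 4 empty cells -> not full
  row 2: 0 empty cells -> FULL (clear)
  row 3: 0 empty cells -> FULL (clear)
  row 4: 4 empty cells -> not full
  row 5: 2 empty cells -> not full
  row 6: 4 empty cells -> not full
  row 7: 3 empty cells -> not full
  row 8: 3 empty cells -> not full
  row 9: 4 empty cells -> not full
Total rows cleared: 2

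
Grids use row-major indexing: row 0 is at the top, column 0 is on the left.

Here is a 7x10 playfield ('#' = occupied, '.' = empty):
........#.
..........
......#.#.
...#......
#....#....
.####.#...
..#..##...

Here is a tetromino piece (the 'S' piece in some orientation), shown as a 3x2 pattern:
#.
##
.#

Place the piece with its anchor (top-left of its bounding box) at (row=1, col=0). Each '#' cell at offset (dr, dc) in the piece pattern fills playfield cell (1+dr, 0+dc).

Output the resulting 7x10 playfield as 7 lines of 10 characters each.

Answer: ........#.
#.........
##....#.#.
.#.#......
#....#....
.####.#...
..#..##...

Derivation:
Fill (1+0,0+0) = (1,0)
Fill (1+1,0+0) = (2,0)
Fill (1+1,0+1) = (2,1)
Fill (1+2,0+1) = (3,1)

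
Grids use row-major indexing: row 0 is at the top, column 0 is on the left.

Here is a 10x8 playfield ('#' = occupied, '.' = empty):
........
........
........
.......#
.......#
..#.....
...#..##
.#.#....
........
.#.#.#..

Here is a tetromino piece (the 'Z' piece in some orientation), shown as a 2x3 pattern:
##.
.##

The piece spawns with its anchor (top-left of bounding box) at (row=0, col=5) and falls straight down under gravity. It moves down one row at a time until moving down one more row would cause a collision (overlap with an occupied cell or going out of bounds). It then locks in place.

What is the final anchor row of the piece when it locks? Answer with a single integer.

Answer: 1

Derivation:
Spawn at (row=0, col=5). Try each row:
  row 0: fits
  row 1: fits
  row 2: blocked -> lock at row 1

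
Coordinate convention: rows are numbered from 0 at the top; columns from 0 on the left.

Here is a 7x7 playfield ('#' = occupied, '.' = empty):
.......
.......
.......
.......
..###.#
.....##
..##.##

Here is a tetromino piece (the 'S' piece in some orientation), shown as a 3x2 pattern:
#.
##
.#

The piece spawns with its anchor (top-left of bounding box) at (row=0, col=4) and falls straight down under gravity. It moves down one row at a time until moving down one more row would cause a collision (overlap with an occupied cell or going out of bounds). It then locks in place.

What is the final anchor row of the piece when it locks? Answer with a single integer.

Answer: 2

Derivation:
Spawn at (row=0, col=4). Try each row:
  row 0: fits
  row 1: fits
  row 2: fits
  row 3: blocked -> lock at row 2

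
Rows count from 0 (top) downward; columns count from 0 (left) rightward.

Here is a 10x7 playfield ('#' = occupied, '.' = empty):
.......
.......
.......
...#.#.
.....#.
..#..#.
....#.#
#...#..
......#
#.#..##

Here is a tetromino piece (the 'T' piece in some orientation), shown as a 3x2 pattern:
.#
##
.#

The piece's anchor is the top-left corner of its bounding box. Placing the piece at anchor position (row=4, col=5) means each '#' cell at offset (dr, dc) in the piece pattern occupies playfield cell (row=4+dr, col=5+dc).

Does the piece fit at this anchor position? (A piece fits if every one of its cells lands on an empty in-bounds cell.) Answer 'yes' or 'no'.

Answer: no

Derivation:
Check each piece cell at anchor (4, 5):
  offset (0,1) -> (4,6): empty -> OK
  offset (1,0) -> (5,5): occupied ('#') -> FAIL
  offset (1,1) -> (5,6): empty -> OK
  offset (2,1) -> (6,6): occupied ('#') -> FAIL
All cells valid: no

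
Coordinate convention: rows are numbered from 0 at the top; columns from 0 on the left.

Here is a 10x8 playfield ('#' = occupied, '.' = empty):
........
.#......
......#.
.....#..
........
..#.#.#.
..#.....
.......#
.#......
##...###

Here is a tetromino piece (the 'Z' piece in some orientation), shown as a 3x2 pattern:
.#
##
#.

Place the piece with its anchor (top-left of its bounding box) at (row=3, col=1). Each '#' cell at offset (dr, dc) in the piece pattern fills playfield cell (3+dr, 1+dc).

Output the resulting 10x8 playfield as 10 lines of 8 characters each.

Answer: ........
.#......
......#.
..#..#..
.##.....
.##.#.#.
..#.....
.......#
.#......
##...###

Derivation:
Fill (3+0,1+1) = (3,2)
Fill (3+1,1+0) = (4,1)
Fill (3+1,1+1) = (4,2)
Fill (3+2,1+0) = (5,1)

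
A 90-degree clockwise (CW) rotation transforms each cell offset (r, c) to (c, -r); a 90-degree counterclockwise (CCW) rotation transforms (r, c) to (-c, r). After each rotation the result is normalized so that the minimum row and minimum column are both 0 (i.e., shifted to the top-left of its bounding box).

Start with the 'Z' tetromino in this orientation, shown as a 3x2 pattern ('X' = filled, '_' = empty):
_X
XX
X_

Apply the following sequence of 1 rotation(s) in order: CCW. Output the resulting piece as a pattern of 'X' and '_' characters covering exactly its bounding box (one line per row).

Answer: XX_
_XX

Derivation:
Start:
_X
XX
X_
After rotation 1 (CCW):
XX_
_XX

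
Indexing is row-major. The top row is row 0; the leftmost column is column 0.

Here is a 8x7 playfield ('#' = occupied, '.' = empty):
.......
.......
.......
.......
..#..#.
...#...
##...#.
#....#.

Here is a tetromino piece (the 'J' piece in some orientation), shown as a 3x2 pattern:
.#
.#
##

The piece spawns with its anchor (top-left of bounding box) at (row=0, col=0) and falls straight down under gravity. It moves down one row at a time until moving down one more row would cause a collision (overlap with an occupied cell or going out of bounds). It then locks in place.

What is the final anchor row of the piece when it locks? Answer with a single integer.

Spawn at (row=0, col=0). Try each row:
  row 0: fits
  row 1: fits
  row 2: fits
  row 3: fits
  row 4: blocked -> lock at row 3

Answer: 3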